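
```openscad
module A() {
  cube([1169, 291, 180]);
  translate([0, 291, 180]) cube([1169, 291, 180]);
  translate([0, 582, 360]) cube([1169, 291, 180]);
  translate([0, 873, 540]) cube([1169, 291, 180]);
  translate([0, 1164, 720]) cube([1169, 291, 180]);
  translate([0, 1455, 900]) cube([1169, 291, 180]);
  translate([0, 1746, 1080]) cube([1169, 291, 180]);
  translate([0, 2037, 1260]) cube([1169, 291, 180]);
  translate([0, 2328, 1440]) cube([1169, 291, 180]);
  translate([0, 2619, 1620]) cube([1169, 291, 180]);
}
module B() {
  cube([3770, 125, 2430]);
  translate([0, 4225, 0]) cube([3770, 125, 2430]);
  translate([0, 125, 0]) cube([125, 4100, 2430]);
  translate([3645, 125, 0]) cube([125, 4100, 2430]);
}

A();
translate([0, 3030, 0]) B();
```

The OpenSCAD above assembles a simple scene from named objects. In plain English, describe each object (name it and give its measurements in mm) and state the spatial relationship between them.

A is a straight staircase of 10 solid steps. Each step is 1169 mm wide (x), 291 mm deep (y, the going) and 180 mm tall (the rise). The first step rests on the floor; each subsequent step sits one going further in +y and one rise higher in +z, directly behind and above the previous step with no overlap.

B is a box-shaped house frame (walls only): outside footprint 3770×4350 mm, wall height 2430 mm, wall thickness 125 mm. The two y-facing walls run the full x-width; the two x-facing walls fit between the inner faces of the y-facing walls.

The house frame is on the floor beside the staircase on its +y side.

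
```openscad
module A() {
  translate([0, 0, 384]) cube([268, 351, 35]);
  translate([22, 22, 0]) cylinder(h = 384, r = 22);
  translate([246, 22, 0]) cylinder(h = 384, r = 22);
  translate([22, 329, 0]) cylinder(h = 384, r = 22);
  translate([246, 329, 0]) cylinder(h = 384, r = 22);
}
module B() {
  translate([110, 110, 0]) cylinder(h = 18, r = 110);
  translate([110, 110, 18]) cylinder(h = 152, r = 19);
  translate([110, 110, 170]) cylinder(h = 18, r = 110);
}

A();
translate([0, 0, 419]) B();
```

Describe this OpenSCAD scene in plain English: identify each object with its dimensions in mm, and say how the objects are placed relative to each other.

A is a four-legged stool. The seat is 268×351 mm, 35 mm thick, top at z = 419 mm. It stands on four round legs, each 44 mm in diameter, from z = 0 to the seat underside, each leg's axis is inset half a diameter from the nearest pair of seat edges (so the leg's bounding box is flush with the corner).

B is a spool: two coaxial disc flanges of radius 110 mm and thickness 18 mm, joined by a core cylinder of radius 19 mm and height 152 mm. The lower flange rests on z = 0 and the three cylinders share a vertical axis.

The spool is on top of the stool.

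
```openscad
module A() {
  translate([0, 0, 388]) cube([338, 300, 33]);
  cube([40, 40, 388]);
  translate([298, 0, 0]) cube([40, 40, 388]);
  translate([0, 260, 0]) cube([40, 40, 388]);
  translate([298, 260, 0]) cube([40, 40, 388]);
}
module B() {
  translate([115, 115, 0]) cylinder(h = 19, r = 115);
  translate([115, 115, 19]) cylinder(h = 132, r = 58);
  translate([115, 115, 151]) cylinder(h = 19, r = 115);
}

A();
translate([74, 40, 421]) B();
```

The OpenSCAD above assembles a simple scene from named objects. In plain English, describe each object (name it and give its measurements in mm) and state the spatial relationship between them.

A is a four-legged stool. The seat is a 338×300×33 mm slab whose top surface is at z = 421 mm; four square legs, each 40×40 mm in cross-section, run from the floor (z = 0) to the underside of the seat, each flush with a corner of the seat.

B is a spool: two coaxial disc flanges of radius 115 mm and thickness 19 mm, joined by a core cylinder of radius 58 mm and height 132 mm. The lower flange rests on z = 0 and the three cylinders share a vertical axis.

The spool is on top of the stool.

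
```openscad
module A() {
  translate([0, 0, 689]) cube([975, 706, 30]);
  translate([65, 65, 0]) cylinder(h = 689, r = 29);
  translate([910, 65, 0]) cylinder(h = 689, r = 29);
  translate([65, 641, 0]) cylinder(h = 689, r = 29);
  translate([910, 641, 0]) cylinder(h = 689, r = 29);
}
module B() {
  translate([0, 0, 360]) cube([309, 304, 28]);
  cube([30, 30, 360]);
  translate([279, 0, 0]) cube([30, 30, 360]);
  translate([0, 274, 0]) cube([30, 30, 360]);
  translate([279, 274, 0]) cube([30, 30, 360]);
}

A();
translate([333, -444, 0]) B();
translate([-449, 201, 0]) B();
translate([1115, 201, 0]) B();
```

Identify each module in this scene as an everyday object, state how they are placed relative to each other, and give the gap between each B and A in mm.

A is a table. B is a stool. Three stools sit around the table at the −y, −x, +x sides. The gap between each stool and the table is 140 mm.

Each stool's nearest face is 140 mm from the table's bounding box.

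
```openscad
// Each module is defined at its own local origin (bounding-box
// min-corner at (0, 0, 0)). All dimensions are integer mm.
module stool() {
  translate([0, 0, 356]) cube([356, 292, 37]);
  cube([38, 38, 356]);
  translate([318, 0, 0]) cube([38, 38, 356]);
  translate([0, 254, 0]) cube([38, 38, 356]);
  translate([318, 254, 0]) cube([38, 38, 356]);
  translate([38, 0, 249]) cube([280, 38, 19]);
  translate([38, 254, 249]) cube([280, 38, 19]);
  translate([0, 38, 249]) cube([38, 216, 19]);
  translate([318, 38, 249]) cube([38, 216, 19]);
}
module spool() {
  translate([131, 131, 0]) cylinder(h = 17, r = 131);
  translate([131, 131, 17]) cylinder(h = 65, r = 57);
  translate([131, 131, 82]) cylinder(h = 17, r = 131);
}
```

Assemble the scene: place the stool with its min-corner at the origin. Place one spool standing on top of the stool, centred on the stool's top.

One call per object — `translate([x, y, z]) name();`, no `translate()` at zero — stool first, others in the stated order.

stool();
translate([47, 15, 393]) spool();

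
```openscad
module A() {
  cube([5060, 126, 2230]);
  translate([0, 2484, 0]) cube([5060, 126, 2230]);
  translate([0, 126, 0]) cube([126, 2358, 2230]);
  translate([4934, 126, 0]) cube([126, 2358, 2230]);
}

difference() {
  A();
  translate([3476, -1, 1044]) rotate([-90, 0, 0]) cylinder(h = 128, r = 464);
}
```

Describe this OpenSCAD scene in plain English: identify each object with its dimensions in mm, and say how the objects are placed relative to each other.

A is a box-shaped house frame (walls only): outside footprint 5060×2610 mm, wall height 2230 mm, wall thickness 126 mm. The two y-facing walls run the full x-width; the two x-facing walls fit between the inner faces of the y-facing walls.

The house frame has a circular hole of radius 464 mm through its front wall, centred at (x = 3476, z = 1044).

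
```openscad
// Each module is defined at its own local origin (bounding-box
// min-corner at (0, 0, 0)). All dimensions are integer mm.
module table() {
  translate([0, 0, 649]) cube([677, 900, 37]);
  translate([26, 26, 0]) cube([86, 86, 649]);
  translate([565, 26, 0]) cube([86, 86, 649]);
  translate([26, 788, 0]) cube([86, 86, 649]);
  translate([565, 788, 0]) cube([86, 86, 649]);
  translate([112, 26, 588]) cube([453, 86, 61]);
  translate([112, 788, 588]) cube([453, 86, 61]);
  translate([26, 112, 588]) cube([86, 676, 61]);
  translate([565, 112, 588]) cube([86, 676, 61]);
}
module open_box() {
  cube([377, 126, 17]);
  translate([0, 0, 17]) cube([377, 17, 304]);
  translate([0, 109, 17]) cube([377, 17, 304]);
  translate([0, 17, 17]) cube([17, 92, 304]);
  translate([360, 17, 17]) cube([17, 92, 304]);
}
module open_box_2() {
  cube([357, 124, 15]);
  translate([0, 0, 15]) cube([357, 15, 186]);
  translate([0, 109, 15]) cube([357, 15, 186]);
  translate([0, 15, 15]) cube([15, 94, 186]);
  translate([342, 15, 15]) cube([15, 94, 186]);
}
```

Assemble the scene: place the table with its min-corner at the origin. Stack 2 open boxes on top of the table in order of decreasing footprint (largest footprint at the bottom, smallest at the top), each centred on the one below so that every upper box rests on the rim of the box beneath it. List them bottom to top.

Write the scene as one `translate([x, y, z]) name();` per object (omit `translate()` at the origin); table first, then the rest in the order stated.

table();
translate([150, 387, 686]) open_box();
translate([160, 388, 1007]) open_box_2();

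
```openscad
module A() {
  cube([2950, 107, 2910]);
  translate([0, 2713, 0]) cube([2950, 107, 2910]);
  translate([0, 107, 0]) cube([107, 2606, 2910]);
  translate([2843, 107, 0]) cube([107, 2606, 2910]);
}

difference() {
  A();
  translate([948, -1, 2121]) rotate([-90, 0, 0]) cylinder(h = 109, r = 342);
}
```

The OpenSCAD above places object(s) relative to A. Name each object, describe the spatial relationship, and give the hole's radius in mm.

A is a house frame. The house frame has a circular hole through its front wall. The hole's radius is 342 mm.

The subtracted cylinder has r = 342 mm.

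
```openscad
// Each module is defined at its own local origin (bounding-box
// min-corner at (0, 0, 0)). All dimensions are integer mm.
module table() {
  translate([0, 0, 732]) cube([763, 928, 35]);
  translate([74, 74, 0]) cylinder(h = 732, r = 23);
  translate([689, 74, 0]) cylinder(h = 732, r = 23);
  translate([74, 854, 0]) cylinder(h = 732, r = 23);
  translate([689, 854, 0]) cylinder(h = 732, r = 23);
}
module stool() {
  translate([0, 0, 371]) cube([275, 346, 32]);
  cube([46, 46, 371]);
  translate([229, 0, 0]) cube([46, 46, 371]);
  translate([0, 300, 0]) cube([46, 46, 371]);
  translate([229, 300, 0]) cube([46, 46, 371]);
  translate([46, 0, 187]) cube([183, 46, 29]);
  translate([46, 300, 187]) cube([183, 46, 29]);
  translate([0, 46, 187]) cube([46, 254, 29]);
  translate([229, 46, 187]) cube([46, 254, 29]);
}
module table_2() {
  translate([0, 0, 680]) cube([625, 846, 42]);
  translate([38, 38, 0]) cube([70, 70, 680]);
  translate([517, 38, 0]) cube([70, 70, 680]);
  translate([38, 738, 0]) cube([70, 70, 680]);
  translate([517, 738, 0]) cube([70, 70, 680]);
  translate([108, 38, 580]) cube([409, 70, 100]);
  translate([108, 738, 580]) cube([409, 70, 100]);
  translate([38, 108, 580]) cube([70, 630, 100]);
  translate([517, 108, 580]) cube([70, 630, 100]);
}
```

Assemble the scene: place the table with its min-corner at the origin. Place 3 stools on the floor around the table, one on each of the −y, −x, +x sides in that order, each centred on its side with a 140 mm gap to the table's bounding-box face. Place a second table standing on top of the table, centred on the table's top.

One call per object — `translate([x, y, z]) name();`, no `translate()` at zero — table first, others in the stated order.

table();
translate([244, -486, 0]) stool();
translate([-415, 291, 0]) stool();
translate([903, 291, 0]) stool();
translate([69, 41, 767]) table_2();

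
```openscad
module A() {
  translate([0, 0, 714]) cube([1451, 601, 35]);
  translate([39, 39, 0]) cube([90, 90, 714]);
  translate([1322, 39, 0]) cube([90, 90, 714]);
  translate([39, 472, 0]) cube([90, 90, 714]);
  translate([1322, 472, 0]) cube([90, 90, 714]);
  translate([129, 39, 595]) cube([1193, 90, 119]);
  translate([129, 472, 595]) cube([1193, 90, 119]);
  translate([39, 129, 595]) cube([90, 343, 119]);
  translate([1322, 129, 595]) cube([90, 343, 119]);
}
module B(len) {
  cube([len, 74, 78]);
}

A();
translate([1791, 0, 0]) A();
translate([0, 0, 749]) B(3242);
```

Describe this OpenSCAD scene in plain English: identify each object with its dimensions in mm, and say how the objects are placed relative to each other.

A is a table with a 1451×601 mm rectangular top, 35 mm thick, top surface at z = 749 mm, supported by four 90×90 mm square legs, each inset 39 mm from the nearest pair of top edges, running from the floor. Four apron rails, 90 mm thick and 119 mm tall, run between adjacent legs with their top edges flush with the underside of the top and their outer faces flush with the legs' outer faces.

B is a rectangular beam 3242 mm long (x), 74 mm deep (y), 78 mm thick (z).

The beam spans the tops of two tables placed 340 mm apart, resting at z = 749 mm.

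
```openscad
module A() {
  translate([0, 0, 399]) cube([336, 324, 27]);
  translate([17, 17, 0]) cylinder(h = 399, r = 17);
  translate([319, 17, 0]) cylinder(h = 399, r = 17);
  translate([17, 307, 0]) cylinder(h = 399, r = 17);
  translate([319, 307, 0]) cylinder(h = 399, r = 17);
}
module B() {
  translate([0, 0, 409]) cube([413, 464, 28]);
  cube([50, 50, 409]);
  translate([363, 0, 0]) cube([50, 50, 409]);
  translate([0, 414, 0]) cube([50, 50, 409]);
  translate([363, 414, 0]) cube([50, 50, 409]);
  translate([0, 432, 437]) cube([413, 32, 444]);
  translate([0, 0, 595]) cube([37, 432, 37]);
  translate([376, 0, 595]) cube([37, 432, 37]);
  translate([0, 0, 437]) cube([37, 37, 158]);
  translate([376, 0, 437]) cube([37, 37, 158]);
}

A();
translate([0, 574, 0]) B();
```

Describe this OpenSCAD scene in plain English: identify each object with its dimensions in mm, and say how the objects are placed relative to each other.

A is a simple wooden stool: a rectangular seat 336 mm (x) by 324 mm (y), 27 mm thick, top face at z = 426 mm, on four round legs, each 34 mm in diameter. The legs rest on z = 0, each leg's axis is inset half a diameter from the nearest pair of seat edges (so the leg's bounding box is flush with the corner).

B is a chair: 413×464 mm seat, 28 mm thick, top at z = 437 mm, on four 50 mm square corner legs flush with the seat edges. A 32 mm thick backrest slab spans the full seat width, extending 444 mm above the seat top, its back face flush with the seat's +y edge. Two armrests of 37×37 mm section run along each side from the seat's front edge to the front of the backrest, top faces 195 mm above the seat top and outer faces flush with the seat's x-edges; a 37×37 mm post under the front of each armrest stands on the seat at the front corner.

The chair is on the floor beside the stool on its +y side.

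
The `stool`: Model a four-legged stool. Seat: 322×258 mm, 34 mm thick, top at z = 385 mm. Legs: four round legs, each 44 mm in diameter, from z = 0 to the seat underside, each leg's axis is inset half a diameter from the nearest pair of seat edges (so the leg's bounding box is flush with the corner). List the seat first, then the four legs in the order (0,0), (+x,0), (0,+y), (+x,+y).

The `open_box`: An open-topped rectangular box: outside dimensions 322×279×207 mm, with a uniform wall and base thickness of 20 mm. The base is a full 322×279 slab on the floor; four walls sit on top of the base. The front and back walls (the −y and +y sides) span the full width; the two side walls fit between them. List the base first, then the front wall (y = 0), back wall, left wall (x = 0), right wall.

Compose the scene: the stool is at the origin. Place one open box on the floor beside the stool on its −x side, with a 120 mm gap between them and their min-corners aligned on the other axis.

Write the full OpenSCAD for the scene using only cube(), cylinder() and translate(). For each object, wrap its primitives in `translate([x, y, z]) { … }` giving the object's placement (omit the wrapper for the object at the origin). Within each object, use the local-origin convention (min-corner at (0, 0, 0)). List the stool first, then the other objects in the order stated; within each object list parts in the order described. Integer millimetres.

translate([0, 0, 351]) cube([322, 258, 34]);
translate([22, 22, 0]) cylinder(h = 351, r = 22);
translate([300, 22, 0]) cylinder(h = 351, r = 22);
translate([22, 236, 0]) cylinder(h = 351, r = 22);
translate([300, 236, 0]) cylinder(h = 351, r = 22);
translate([-442, 0, 0]) {
  cube([322, 279, 20]);
  translate([0, 0, 20]) cube([322, 20, 187]);
  translate([0, 259, 20]) cube([322, 20, 187]);
  translate([0, 20, 20]) cube([20, 239, 187]);
  translate([302, 20, 20]) cube([20, 239, 187]);
}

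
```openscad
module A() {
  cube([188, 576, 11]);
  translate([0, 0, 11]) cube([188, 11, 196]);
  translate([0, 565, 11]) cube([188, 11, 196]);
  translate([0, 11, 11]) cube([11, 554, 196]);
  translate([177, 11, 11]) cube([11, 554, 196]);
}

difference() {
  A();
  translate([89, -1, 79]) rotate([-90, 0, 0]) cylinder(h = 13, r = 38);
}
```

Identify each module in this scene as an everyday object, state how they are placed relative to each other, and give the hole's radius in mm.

A is an open box. The open box has a circular hole through its front wall. The hole's radius is 38 mm.

The subtracted cylinder has r = 38 mm.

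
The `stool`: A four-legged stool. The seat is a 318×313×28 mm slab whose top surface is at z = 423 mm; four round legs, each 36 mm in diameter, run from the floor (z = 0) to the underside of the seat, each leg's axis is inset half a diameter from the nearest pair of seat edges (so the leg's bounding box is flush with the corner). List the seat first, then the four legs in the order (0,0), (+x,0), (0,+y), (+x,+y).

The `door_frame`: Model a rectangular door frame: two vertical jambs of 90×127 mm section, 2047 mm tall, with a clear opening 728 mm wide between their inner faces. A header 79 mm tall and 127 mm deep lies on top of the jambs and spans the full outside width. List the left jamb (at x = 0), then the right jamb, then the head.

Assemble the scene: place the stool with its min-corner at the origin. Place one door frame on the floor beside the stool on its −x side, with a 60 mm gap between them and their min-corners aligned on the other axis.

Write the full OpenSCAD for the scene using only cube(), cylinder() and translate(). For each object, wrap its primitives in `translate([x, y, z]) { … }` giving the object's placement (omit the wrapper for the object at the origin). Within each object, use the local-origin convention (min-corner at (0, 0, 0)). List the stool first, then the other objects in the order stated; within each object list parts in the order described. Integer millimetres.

translate([0, 0, 395]) cube([318, 313, 28]);
translate([18, 18, 0]) cylinder(h = 395, r = 18);
translate([300, 18, 0]) cylinder(h = 395, r = 18);
translate([18, 295, 0]) cylinder(h = 395, r = 18);
translate([300, 295, 0]) cylinder(h = 395, r = 18);
translate([-968, 0, 0]) {
  cube([90, 127, 2047]);
  translate([818, 0, 0]) cube([90, 127, 2047]);
  translate([0, 0, 2047]) cube([908, 127, 79]);
}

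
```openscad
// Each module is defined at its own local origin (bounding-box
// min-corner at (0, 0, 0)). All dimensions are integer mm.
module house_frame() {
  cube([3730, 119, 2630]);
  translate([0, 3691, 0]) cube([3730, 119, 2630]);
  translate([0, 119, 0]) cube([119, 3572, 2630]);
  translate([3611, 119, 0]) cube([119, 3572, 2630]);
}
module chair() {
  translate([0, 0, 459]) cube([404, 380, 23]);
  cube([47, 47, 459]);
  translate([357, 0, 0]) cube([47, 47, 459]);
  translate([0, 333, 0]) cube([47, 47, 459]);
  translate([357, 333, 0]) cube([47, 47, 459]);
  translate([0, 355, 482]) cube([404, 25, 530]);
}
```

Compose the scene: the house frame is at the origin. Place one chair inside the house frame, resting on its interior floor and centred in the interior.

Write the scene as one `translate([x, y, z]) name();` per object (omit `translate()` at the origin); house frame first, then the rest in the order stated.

house_frame();
translate([1663, 1715, 0]) chair();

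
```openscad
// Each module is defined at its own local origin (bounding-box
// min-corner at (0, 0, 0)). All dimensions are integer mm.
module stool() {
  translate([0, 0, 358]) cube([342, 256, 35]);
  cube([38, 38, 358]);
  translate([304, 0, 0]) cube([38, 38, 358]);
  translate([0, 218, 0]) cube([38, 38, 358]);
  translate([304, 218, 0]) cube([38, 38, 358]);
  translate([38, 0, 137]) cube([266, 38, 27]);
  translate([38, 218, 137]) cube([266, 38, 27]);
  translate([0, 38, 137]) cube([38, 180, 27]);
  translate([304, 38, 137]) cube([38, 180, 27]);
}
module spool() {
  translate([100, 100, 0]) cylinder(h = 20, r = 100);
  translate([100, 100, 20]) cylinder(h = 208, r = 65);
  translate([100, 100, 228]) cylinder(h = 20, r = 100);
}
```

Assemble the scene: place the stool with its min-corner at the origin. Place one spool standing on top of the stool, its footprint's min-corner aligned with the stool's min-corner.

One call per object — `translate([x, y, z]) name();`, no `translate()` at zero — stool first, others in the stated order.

stool();
translate([0, 0, 393]) spool();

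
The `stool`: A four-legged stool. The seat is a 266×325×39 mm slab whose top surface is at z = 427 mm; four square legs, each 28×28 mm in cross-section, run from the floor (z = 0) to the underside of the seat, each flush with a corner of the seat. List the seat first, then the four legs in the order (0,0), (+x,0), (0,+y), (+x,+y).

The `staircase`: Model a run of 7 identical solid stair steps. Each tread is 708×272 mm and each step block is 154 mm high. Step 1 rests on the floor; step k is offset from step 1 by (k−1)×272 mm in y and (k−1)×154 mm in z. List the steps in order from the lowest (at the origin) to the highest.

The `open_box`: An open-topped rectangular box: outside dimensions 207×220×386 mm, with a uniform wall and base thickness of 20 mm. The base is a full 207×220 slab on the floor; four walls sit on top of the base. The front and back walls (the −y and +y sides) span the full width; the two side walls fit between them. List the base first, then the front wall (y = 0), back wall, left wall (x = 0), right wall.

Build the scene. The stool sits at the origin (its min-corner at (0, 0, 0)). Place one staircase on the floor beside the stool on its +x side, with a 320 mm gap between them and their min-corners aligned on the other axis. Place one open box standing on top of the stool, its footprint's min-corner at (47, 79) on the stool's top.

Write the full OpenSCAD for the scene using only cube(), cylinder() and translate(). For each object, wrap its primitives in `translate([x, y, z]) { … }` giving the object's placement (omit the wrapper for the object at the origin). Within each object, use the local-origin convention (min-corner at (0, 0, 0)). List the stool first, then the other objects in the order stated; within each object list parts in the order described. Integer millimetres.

translate([0, 0, 388]) cube([266, 325, 39]);
cube([28, 28, 388]);
translate([238, 0, 0]) cube([28, 28, 388]);
translate([0, 297, 0]) cube([28, 28, 388]);
translate([238, 297, 0]) cube([28, 28, 388]);
translate([586, 0, 0]) {
  cube([708, 272, 154]);
  translate([0, 272, 154]) cube([708, 272, 154]);
  translate([0, 544, 308]) cube([708, 272, 154]);
  translate([0, 816, 462]) cube([708, 272, 154]);
  translate([0, 1088, 616]) cube([708, 272, 154]);
  translate([0, 1360, 770]) cube([708, 272, 154]);
  translate([0, 1632, 924]) cube([708, 272, 154]);
}
translate([47, 79, 427]) {
  cube([207, 220, 20]);
  translate([0, 0, 20]) cube([207, 20, 366]);
  translate([0, 200, 20]) cube([207, 20, 366]);
  translate([0, 20, 20]) cube([20, 180, 366]);
  translate([187, 20, 20]) cube([20, 180, 366]);
}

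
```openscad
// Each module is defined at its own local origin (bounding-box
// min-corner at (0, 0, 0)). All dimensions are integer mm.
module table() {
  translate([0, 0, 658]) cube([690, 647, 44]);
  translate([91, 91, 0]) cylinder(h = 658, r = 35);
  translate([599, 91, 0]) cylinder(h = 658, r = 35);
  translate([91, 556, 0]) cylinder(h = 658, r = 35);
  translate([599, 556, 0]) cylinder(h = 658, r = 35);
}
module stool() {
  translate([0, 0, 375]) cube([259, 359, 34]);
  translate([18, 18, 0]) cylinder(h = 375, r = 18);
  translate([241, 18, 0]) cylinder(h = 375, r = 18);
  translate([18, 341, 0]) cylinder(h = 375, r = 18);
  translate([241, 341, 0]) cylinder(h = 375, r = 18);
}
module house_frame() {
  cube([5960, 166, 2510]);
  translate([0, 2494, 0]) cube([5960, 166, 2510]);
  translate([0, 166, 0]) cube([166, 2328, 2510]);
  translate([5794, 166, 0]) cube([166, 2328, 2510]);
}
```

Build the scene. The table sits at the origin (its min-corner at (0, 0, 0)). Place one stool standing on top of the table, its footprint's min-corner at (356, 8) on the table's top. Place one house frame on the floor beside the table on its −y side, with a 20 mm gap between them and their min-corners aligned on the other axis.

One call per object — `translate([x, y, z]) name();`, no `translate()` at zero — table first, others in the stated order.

table();
translate([356, 8, 702]) stool();
translate([0, -2680, 0]) house_frame();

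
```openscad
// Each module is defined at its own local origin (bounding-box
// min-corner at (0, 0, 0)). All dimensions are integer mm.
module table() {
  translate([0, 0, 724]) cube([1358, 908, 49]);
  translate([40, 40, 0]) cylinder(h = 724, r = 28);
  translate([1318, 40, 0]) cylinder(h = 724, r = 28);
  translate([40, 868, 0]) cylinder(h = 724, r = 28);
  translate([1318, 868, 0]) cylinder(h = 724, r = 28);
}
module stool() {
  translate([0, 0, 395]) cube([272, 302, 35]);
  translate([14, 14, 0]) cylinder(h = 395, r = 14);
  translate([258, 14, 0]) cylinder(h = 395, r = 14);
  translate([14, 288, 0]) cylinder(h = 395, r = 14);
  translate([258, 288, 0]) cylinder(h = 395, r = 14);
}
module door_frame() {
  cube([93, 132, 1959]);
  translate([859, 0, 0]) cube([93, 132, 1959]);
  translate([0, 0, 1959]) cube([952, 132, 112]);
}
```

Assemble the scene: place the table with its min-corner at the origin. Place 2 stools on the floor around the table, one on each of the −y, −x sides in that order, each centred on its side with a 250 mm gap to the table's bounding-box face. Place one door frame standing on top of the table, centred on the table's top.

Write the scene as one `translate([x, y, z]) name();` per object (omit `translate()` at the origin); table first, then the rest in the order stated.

table();
translate([543, -552, 0]) stool();
translate([-522, 303, 0]) stool();
translate([203, 388, 773]) door_frame();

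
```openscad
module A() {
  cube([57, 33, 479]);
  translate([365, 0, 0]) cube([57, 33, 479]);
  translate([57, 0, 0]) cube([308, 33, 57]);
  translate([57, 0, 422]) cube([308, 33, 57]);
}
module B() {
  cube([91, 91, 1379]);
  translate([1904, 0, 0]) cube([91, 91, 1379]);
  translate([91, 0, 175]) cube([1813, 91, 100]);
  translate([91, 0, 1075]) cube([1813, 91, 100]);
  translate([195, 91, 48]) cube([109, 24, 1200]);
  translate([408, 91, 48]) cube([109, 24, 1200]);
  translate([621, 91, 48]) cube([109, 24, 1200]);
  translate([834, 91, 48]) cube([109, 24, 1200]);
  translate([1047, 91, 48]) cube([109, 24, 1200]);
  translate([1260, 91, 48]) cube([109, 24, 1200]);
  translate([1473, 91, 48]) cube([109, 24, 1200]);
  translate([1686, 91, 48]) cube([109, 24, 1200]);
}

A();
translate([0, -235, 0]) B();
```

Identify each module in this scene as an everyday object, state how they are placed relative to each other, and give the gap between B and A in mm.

The fence section's nearest face is 120 mm from the picture frame's −y face.

A is a picture frame. B is a fence section. The fence section is on the floor beside the picture frame on its −y side. The gap between the fence section and the picture frame is 120 mm.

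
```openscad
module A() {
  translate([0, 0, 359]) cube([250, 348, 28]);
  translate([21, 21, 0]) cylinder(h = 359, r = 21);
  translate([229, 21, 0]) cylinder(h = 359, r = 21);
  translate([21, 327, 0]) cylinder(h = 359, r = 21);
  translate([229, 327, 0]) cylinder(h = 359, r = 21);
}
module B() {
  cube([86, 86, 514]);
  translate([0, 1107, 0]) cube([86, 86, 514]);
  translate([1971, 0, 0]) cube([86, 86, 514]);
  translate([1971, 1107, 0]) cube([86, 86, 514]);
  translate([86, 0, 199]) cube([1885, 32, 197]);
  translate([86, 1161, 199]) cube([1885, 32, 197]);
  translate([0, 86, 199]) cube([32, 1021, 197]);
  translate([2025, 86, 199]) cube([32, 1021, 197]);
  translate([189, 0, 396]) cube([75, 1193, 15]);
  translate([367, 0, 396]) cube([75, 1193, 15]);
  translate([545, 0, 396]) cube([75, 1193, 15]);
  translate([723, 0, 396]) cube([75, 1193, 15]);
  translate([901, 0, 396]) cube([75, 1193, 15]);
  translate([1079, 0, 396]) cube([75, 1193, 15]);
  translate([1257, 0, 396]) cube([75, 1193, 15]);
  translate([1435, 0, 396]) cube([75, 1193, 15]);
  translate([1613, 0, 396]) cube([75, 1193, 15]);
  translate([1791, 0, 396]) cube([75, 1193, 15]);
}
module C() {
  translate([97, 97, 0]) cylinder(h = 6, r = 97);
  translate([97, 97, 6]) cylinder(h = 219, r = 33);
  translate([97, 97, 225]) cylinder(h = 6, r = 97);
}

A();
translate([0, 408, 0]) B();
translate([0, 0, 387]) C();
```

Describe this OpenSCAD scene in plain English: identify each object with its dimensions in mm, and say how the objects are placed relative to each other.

A is a four-legged stool. The seat is a 250×348×28 mm slab whose top surface is at z = 387 mm; four round legs, each 42 mm in diameter, run from the floor (z = 0) to the underside of the seat, each leg's axis is inset half a diameter from the nearest pair of seat edges (so the leg's bounding box is flush with the corner).

B is a bed frame 2057 mm long (x) by 1193 mm wide (y). Four 86×86 mm corner posts, 514 mm tall, at the corners of the footprint. Four rails of 32 mm thickness and 197 mm height run between adjacent posts with their undersides at z = 199 mm, their outer faces flush with the outside of the frame (the two x-running rails run between the posts' inner faces; the two y-running rails run between the posts' inner faces). 10 slats, each 75 mm wide (x) and 15 mm thick, lie across the top of the two x-running rails, running the full 1193 mm width of the frame in y; the slats are evenly spaced along x between the inner faces of the end posts with equal gaps (rounded down to the nearest mm) at the −x end and between each pair — any rounding remainder accumulates at the +x end.

C is a spool: two coaxial disc flanges of radius 97 mm and thickness 6 mm, joined by a core cylinder of radius 33 mm and height 219 mm. The lower flange rests on z = 0 and the three cylinders share a vertical axis.

The bed frame is on the floor beside the stool on its +y side. The spool is on top of the stool.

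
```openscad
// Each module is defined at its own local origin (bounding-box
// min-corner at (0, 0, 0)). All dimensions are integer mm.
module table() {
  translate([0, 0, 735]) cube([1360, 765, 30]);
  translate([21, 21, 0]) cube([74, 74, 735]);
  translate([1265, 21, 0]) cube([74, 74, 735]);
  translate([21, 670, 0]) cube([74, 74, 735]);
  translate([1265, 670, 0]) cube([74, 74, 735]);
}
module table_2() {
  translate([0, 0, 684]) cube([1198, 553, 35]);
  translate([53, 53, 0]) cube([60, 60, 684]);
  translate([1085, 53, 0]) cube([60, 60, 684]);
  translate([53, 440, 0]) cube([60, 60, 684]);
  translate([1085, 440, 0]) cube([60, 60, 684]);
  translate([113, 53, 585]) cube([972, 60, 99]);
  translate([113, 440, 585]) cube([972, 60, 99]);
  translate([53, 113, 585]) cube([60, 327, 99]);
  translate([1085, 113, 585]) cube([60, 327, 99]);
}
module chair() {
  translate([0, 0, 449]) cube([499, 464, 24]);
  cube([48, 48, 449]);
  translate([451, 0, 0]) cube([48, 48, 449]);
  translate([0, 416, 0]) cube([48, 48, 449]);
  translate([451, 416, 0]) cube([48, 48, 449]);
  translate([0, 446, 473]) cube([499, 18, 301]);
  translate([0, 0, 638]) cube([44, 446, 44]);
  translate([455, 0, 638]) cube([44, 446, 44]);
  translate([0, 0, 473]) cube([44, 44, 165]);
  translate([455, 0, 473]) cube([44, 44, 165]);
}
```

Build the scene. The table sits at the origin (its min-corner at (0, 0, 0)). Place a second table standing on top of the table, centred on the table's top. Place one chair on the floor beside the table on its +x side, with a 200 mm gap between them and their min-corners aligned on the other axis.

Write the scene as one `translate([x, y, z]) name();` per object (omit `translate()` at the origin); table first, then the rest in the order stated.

table();
translate([81, 106, 765]) table_2();
translate([1560, 0, 0]) chair();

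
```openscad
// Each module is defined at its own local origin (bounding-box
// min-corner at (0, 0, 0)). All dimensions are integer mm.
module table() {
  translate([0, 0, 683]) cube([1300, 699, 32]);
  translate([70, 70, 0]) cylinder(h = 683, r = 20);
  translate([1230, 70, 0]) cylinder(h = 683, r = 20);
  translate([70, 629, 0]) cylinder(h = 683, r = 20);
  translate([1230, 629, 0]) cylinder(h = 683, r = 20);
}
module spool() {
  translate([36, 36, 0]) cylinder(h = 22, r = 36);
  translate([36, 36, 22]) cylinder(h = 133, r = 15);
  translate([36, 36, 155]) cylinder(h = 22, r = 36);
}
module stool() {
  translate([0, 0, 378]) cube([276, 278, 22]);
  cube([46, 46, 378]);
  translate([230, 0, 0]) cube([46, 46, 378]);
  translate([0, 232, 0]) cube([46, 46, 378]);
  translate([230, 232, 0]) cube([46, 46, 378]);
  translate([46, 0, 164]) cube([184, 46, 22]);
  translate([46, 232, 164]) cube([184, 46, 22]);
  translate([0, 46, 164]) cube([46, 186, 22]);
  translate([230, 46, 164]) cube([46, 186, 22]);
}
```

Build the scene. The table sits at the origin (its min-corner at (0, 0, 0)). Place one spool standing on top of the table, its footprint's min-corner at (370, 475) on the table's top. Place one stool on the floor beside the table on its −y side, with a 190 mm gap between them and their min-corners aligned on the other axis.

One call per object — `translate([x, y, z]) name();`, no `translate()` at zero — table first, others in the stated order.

table();
translate([370, 475, 715]) spool();
translate([0, -468, 0]) stool();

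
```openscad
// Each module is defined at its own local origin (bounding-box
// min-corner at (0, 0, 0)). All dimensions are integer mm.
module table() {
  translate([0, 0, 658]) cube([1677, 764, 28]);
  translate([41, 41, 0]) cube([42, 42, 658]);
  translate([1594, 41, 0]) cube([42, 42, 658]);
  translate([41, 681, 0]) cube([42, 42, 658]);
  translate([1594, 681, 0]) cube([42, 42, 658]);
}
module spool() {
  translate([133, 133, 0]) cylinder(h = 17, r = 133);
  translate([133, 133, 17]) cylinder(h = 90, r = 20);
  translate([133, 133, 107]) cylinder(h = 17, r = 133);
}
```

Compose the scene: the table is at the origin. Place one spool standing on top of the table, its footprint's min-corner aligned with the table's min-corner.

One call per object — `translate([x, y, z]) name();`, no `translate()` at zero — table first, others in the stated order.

table();
translate([0, 0, 686]) spool();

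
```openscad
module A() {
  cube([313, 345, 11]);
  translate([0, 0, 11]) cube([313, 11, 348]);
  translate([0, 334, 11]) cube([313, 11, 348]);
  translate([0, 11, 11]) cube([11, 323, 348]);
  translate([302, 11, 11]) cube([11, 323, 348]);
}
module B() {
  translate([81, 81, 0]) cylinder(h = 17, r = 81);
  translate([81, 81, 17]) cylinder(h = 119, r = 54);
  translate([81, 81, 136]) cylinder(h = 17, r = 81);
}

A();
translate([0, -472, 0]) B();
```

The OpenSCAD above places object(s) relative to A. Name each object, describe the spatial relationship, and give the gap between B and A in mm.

The spool's nearest face is 310 mm from the open box's −y face.

A is an open box. B is a spool. The spool is on the floor beside the open box on its −y side. The gap between the spool and the open box is 310 mm.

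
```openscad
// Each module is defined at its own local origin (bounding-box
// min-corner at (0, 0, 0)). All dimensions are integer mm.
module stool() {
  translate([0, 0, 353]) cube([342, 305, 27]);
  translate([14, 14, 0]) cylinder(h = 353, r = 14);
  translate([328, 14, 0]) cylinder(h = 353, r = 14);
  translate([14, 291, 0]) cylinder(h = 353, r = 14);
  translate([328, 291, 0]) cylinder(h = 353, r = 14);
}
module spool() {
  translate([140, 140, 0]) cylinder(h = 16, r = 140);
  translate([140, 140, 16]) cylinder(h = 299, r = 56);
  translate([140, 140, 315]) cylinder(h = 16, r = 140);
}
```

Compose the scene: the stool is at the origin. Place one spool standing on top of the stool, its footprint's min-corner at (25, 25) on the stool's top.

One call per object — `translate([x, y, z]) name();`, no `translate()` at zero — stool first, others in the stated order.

stool();
translate([25, 25, 380]) spool();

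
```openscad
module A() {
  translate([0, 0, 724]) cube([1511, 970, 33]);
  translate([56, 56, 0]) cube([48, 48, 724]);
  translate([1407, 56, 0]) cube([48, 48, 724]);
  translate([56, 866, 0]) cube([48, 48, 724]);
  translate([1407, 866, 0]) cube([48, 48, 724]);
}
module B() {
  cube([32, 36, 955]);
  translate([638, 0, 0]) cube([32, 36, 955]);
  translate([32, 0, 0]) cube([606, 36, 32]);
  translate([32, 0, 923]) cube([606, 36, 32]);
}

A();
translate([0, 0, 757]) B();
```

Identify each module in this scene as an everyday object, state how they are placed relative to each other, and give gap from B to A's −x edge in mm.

A is a table. B is a picture frame. The picture frame is on top of the table. The gap from the picture frame to the table's −x edge is 0 mm.

The picture frame's min-x is at 0; the table's min-x is 0; gap = 0 mm.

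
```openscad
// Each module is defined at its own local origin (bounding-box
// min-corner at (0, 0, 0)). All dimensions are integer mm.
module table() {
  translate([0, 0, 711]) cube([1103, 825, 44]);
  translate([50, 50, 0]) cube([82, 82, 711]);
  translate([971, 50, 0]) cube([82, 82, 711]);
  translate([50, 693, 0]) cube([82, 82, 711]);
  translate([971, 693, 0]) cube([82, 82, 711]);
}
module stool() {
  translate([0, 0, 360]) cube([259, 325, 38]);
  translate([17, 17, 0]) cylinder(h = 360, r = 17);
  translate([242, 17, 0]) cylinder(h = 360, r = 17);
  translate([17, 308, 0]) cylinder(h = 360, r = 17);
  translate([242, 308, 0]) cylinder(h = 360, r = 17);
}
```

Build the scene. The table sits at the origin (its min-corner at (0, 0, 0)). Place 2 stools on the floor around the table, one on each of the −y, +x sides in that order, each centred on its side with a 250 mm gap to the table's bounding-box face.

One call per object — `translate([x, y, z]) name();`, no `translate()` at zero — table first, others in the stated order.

table();
translate([422, -575, 0]) stool();
translate([1353, 250, 0]) stool();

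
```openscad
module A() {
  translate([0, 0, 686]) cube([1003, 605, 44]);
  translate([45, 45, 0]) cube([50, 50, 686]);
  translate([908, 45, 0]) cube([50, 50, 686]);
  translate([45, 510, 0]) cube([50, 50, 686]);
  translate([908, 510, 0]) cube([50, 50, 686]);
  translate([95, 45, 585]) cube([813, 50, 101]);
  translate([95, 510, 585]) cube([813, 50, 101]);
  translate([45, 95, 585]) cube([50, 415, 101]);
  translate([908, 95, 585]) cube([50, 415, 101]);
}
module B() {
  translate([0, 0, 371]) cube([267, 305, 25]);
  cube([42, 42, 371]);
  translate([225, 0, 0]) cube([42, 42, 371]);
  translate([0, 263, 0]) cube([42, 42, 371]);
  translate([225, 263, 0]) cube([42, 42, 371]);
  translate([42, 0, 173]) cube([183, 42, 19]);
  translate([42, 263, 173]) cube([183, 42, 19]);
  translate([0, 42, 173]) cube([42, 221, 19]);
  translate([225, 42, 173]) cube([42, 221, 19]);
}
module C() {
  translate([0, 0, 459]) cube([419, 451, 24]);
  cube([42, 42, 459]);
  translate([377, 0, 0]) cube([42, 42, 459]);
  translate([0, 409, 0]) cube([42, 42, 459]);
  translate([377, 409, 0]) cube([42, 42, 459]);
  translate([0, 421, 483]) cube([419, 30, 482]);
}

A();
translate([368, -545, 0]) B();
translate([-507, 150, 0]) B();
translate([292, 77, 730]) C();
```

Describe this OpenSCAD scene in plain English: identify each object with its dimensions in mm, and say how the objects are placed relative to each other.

A is a table: top 1003 mm (x) × 605 mm (y), 44 mm thick, upper face at z = 730 mm, on four 50×50 mm square legs, each inset 45 mm from the nearest pair of top edges, running from z = 0 to the bottom of the top. Four apron rails, 50 mm thick and 101 mm tall, run between adjacent legs with their top edges flush with the underside of the top and their outer faces flush with the legs' outer faces.

B is a simple wooden stool: a rectangular seat 267 mm (x) by 305 mm (y), 25 mm thick, top face at z = 396 mm, on four square legs, each 42×42 mm in cross-section. The legs rest on z = 0, each flush with a corner of the seat. Four stretchers, 42 mm wide and 19 mm tall, connect adjacent legs with their undersides at z = 173 mm, each running between the inner faces of the legs it joins and aligned with the legs' outer faces on the other axis.

C is a chair: 419×451 mm seat, 24 mm thick, top at z = 483 mm, on four 42 mm square corner legs flush with the seat edges. A 30 mm thick backrest slab spans the full seat width, extending 482 mm above the seat top, its back face flush with the seat's +y edge.

Two stools sit around the table at the −y, −x sides. The chair is on top of the table, centred.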